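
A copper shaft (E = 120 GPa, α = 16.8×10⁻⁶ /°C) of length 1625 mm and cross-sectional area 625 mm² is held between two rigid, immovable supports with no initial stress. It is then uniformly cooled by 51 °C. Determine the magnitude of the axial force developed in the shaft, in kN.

P ≈ 64.3 kN (tensile)

With zero net strain, σ = E·αΔT = 120 GPa × 16.8×10⁻⁶ × 51 = 102.8 MPa.
P = AEαΔT = 625 × 120×10³ × 16.8×10⁻⁶ × 51 = 64.26 kN (tensile).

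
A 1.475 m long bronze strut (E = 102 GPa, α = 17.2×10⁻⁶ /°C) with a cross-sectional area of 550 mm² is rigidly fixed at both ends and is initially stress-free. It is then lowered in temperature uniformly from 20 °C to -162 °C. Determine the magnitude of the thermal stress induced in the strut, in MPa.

σ ≈ 319 MPa (tensile)

The supports are rigid, so the total axial strain is zero. The restrained thermal strain is ε = αΔT = 17.2×10⁻⁶ × 182 = 3130.4×10⁻⁶.
σ = EαΔT = 102×10³ × 17.2×10⁻⁶ × 182 = 319.3 MPa (tensile; the strut is trying to contract).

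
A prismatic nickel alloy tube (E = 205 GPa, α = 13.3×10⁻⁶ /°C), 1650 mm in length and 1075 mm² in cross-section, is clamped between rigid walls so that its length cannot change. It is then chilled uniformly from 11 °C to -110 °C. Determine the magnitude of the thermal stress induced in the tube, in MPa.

σ ≈ 330 MPa (tensile)

The supports are rigid, so the total axial strain is zero. The restrained thermal strain is ε = αΔT = 13.3×10⁻⁶ × 121 = 1609.3×10⁻⁶.
Hence σ = E·αΔT = 205×10³ × 1609.3×10⁻⁶ = 329.9 MPa, tensile.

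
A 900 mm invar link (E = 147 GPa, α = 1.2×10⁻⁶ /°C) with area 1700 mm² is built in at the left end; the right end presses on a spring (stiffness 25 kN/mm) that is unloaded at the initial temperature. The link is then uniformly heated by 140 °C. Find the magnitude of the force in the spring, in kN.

P ≈ 3.47 kN

Free thermal expansion: δ_free = αΔT L = 1.2×10⁻⁶ × 140 × 900 = 0.1512 mm.
With a force P in the spring, the elastic change of the link is PL/(AE) and that of the spring is P/k; compatibility requires their sum to equal δ_free.
So P = δ_free / [L/(AE) + 1/k] = 0.1512 / [ 900/(1700×147×10³) + 1/(25×10³) ].
P = 0.1512 / 4.36×10⁻⁵ = 3468 N.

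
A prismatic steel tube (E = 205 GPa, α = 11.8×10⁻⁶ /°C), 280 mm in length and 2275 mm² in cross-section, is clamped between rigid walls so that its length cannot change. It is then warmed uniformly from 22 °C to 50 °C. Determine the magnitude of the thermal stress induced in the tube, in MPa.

The supports are rigid, so the total axial strain is zero. The restrained thermal strain is ε = αΔT = 11.8×10⁻⁶ × 28 = 330.4×10⁻⁶.
Hence σ = E·αΔT = 205×10³ × 330.4×10⁻⁶ = 67.73 MPa, compressive.

σ ≈ 67.7 MPa (compressive)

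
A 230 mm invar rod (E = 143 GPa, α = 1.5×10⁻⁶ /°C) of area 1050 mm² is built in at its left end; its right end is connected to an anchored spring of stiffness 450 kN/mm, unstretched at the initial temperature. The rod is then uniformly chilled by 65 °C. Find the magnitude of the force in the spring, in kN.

Free thermal contraction: δ_free = αΔT L = 1.5×10⁻⁶ × 65 × 230 = 0.02243 mm.
With a force P in the spring, the elastic change of the rod is PL/(AE) and that of the spring is P/k; compatibility requires their sum to equal δ_free.
So P = δ_free / [L/(AE) + 1/k] = 0.02243 / [ 230/(1050×143×10³) + 1/(450×10³) ].
P = 0.02243 / 3.754×10⁻⁶ = 5974 N.

P ≈ 5.97 kN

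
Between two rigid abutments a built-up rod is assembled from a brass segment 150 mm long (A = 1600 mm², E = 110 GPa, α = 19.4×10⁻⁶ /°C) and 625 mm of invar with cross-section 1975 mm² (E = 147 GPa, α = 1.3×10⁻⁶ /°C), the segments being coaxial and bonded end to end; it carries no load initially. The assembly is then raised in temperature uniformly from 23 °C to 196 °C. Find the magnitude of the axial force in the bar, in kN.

If the supports were absent, the total length change would be Σ αᵢΔT Lᵢ = 19.4×10⁻⁶×173×150 + 1.3×10⁻⁶×173×625 = 0.644 mm.
Since the ends are fixed, an axial force P builds up, equal in every segment, with P · Σ Lᵢ/(AᵢEᵢ) = δ_free.
Σ Lᵢ/(AᵢEᵢ) = 150/(1600×110×10³) + 625/(1975×147×10³) = 3.005×10⁻⁶ mm/N.
Hence P = δ_free / Σ(L/AE) = 0.644/3.005×10⁻⁶ = 214.3 kN (compressive).

P ≈ 214 kN (compressive)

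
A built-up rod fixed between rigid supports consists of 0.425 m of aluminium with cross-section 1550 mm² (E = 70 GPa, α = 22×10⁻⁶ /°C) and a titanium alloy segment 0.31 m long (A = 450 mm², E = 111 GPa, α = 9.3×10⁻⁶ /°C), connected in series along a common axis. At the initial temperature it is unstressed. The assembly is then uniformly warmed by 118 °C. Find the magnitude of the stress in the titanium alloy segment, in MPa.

σ ≈ 317 MPa (compressive)

Free thermal expansion of the whole bar: Σ αᵢΔT Lᵢ = 22×10⁻⁶×118×425 + 9.3×10⁻⁶×118×310 = 1.443 mm.
Since the ends are fixed, an axial force P builds up, equal in every segment, with P · Σ Lᵢ/(AᵢEᵢ) = δ_free.
Σ Lᵢ/(AᵢEᵢ) = 425/(1550×70×10³) + 310/(450×111×10³) = 1.012×10⁻⁵ mm/N.
So P = 1.443 / 1.012×10⁻⁵ = 142.6 kN, compressive.
σ_{titanium alloy} = P / A = 142600 / 450 = 316.9 MPa.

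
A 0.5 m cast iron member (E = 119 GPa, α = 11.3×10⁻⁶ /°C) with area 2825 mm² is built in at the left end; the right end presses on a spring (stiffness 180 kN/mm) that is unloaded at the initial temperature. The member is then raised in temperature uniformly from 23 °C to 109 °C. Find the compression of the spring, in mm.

δ ≈ 0.383 mm

If the spring were absent the member would lengthen by αΔT L = 11.3×10⁻⁶ × 86 × 500 = 0.4859 mm.
Let P be the compressive force at the spring. The member shortens elastically by PL/(AE) and the spring compresses by P/k; together these equal δ_free.
So P = δ_free / [L/(AE) + 1/k] = 0.4859 / [ 500/(2825×119×10³) + 1/(180×10³) ].
P = 0.4859 / 7.043×10⁻⁶ = 68990 N.
Spring compression = P/k = 68990/(180×10³) = 0.3833 mm.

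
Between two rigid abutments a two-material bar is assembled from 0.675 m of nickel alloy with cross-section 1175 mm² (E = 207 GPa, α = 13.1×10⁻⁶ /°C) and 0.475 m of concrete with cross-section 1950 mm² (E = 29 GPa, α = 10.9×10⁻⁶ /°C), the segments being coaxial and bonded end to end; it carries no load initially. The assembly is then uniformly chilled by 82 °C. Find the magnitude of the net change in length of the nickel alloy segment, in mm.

|ΔL| ≈ 0.44 mm

With the walls removed the bar would change length by δ_free = Σ αᵢΔT Lᵢ = 13.1×10⁻⁶×82×675 + 10.9×10⁻⁶×82×475 = 1.15 mm.
Since the ends are fixed, an axial force P builds up, equal in every segment, with P · Σ Lᵢ/(AᵢEᵢ) = δ_free.
Σ Lᵢ/(AᵢEᵢ) = 675/(1175×207×10³) + 475/(1950×29×10³) = 1.117×10⁻⁵ mm/N.
P = 1.15 / 1.117×10⁻⁵ = 102900 N = 102.9 kN, tensile.
For the nickel alloy segment, free thermal change = 13.1×10⁻⁶×82×675 = 0.7251 mm and elastic change from P = 102900×675/(1175×207×10³) = 0.2855 mm; these oppose, so the net change is 0.44 mm (segment shortens).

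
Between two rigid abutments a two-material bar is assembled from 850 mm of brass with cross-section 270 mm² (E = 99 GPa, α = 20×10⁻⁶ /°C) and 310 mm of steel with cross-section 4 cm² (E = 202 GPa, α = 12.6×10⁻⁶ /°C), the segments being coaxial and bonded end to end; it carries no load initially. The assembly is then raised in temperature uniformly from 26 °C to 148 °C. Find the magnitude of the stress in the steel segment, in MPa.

σ ≈ 179 MPa (compressive)

Free thermal expansion of the whole bar: Σ αᵢΔT Lᵢ = 20×10⁻⁶×122×850 + 12.6×10⁻⁶×122×310 = 2.551 mm.
The walls prevent any net length change, so an axial force P (same in every segment) develops. Compatibility: P · Σ Lᵢ/(AᵢEᵢ) = δ_free.
The series flexibility is Σ Lᵢ/(AᵢEᵢ) = 850/(270×99×10³) + 310/(400×202×10³) = 3.564×10⁻⁵ mm/N.
Hence P = δ_free / Σ(L/AE) = 2.551/3.564×10⁻⁵ = 71.57 kN (compressive).
σ_{steel} = P / A = 71570 / 400 = 178.9 MPa.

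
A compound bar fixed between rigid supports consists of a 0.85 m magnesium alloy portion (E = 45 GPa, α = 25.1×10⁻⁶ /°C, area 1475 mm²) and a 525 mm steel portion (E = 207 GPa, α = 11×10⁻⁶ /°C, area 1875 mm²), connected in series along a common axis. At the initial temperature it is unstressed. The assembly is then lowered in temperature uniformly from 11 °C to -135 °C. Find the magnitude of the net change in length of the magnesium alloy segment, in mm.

|ΔL| ≈ 0.465 mm

If the supports were absent, the total length change would be Σ αᵢΔT Lᵢ = 25.1×10⁻⁶×146×850 + 11×10⁻⁶×146×525 = 3.958 mm.
The rigid supports impose zero overall length change; the single axial force P common to all segments must satisfy P Σ Lᵢ/(AᵢEᵢ) = δ_free.
Σ Lᵢ/(AᵢEᵢ) = 850/(1475×45×10³) + 525/(1875×207×10³) = 1.416×10⁻⁵ mm/N.
Hence P = δ_free / Σ(L/AE) = 3.958/1.416×10⁻⁵ = 279.6 kN (tensile).
For the magnesium alloy segment, free thermal change = 25.1×10⁻⁶×146×850 = 3.115 mm and elastic change from P = 279600×850/(1475×45×10³) = 3.58 mm; these oppose, so the net change is 0.465 mm (segment lengthens).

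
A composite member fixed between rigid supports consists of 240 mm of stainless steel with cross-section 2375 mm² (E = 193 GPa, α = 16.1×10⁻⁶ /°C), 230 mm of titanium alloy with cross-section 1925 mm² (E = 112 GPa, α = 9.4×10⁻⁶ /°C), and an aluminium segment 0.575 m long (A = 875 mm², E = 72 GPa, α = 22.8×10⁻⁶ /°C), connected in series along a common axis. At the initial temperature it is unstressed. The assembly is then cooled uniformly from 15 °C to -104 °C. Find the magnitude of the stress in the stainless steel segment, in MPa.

If the supports were absent, the total length change would be Σ αᵢΔT Lᵢ = 16.1×10⁻⁶×119×240 + 9.4×10⁻⁶×119×230 + 22.8×10⁻⁶×119×575 = 2.277 mm.
Since the ends are fixed, an axial force P builds up, equal in every segment, with P · Σ Lᵢ/(AᵢEᵢ) = δ_free.
The series flexibility is Σ Lᵢ/(AᵢEᵢ) = 240/(2375×193×10³) + 230/(1925×112×10³) + 575/(875×72×10³) = 1.072×10⁻⁵ mm/N.
Hence P = δ_free / Σ(L/AE) = 2.277/1.072×10⁻⁵ = 212.5 kN (tensile).
σ_{stainless steel} = P / A = 212500 / 2375 = 89.46 MPa.

σ ≈ 89.5 MPa (tensile)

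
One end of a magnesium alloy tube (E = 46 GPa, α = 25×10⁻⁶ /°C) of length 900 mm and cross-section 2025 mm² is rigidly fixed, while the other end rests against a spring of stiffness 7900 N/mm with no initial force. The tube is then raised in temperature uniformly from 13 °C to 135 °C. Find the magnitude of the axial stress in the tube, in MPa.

σ ≈ 9.95 MPa (compressive)

The unrestrained thermal change is αΔT L = 25×10⁻⁶ × 122 × 900 = 2.745 mm.
With a force P in the spring, the elastic change of the tube is PL/(AE) and that of the spring is P/k; compatibility requires their sum to equal δ_free.
So P = δ_free / [L/(AE) + 1/k] = 2.745 / [ 900/(2025×46×10³) + 1/(7900) ].
P = 2.745 / 0.0001362 = 20150 N.
σ = P/A = 20150/2025 = 9.949 MPa.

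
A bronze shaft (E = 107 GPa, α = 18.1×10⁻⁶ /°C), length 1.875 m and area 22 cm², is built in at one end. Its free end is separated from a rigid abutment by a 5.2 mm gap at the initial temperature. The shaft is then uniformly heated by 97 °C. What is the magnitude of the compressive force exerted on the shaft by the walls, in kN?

If the wall were absent the shaft would grow by αΔT L = 18.1×10⁻⁶ × 97 × 1875 = 3.292 mm.
This is smaller than the 5.2 mm clearance, so the shaft expands freely without reaching the stop — the stress is zero.

P ≈ 0 kN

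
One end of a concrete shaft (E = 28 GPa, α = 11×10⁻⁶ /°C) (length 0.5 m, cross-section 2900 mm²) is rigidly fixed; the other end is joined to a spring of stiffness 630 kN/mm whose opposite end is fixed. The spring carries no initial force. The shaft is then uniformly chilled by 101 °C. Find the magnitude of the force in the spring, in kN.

The unrestrained thermal change is αΔT L = 11×10⁻⁶ × 101 × 500 = 0.5555 mm.
With a force P in the spring, the elastic change of the shaft is PL/(AE) and that of the spring is P/k; compatibility requires their sum to equal δ_free.
So P = δ_free / [L/(AE) + 1/k] = 0.5555 / [ 500/(2900×28×10³) + 1/(630×10³) ].
P = 0.5555 / 7.745×10⁻⁶ = 71720 N.

P ≈ 71.7 kN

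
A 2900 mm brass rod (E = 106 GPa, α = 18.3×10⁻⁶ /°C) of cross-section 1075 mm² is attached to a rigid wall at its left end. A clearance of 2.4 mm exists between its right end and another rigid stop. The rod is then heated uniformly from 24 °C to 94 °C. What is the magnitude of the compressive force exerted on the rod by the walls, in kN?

If the wall were absent the rod would grow by αΔT L = 18.3×10⁻⁶ × 70 × 2900 = 3.715 mm.
The gap closes (δ_free > 2.4 mm) and the wall then resists a further 3.715 − 2.4 = 1.315 mm of expansion.
Compatibility: PL/(AE) = 1.315 mm, so σ = P/A = E × (1.315/2900) = 48.06 MPa.
Force on the wall = σA = 48.06 × 1075 mm² = 51.67 kN.

P ≈ 51.7 kN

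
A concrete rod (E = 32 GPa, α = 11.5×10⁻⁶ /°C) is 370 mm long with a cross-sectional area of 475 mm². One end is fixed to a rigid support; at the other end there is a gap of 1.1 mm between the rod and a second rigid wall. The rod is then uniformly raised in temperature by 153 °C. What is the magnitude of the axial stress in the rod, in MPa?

Free thermal elongation = αΔT L = 11.5×10⁻⁶ × 153 × 370 = 0.651 mm.
Since δ_free = 0.651 mm is less than the 1.1 mm gap, the rod never touches the wall. No axial force develops.

σ ≈ 0 MPa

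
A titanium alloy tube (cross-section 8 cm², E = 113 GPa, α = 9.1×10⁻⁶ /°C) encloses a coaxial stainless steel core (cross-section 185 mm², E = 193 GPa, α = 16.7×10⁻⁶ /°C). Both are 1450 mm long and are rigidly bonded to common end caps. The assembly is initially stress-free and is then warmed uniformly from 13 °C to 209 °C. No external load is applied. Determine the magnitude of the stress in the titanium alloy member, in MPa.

Equilibrium of a rigid end plate with no external load gives equal and opposite internal forces ±P in the two members. Since α_{stainless steel} > α_{titanium alloy}, heating drives the stainless steel into compression and the titanium alloy into tension.
Compatibility of the two members (thermal + elastic change equal): (α₁ − α₂)ΔT = P·[1/(A₁E₁) + 1/(A₂E₂)].
|α₁ − α₂|·ΔT = 7.6×10⁻⁶ × 196 = 0.00149.
1/(A₁E₁) + 1/(A₂E₂) = 1/(800×113×10³) + 1/(185×193×10³) = 3.907×10⁻⁸ N⁻¹.
P = 0.00149 / 3.907×10⁻⁸ = 38130 N = 38.13 kN.
σ_{titanium alloy} = P/A₁ = 38130/800 = 47.66 MPa, tensile.

σ ≈ 47.7 MPa (tensile)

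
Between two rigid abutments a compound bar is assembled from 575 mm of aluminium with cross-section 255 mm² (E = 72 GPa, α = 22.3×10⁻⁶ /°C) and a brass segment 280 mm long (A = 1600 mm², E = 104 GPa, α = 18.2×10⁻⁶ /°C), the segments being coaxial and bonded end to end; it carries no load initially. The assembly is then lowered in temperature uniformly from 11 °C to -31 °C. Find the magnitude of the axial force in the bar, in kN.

If the supports were absent, the total length change would be Σ αᵢΔT Lᵢ = 22.3×10⁻⁶×42×575 + 18.2×10⁻⁶×42×280 = 0.7526 mm.
The walls prevent any net length change, so an axial force P (same in every segment) develops. Compatibility: P · Σ Lᵢ/(AᵢEᵢ) = δ_free.
Σ Lᵢ/(AᵢEᵢ) = 575/(255×72×10³) + 280/(1600×104×10³) = 3.3×10⁻⁵ mm/N.
Hence P = δ_free / Σ(L/AE) = 0.7526/3.3×10⁻⁵ = 22.8 kN (tensile).

P ≈ 22.8 kN (tensile)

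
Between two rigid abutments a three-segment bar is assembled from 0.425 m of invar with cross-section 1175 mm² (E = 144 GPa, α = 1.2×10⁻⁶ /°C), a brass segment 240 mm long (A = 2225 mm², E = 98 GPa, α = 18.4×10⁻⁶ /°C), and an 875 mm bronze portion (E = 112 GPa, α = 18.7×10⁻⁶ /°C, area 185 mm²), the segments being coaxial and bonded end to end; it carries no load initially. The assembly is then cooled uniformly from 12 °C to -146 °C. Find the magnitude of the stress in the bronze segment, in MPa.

σ ≈ 397 MPa (tensile)

Free thermal contraction of the whole bar: Σ αᵢΔT Lᵢ = 1.2×10⁻⁶×158×425 + 18.4×10⁻⁶×158×240 + 18.7×10⁻⁶×158×875 = 3.364 mm.
Since the ends are fixed, an axial force P builds up, equal in every segment, with P · Σ Lᵢ/(AᵢEᵢ) = δ_free.
The series flexibility is Σ Lᵢ/(AᵢEᵢ) = 425/(1175×144×10³) + 240/(2225×98×10³) + 875/(185×112×10³) = 4.584×10⁻⁵ mm/N.
P = 3.364 / 4.584×10⁻⁵ = 73370 N = 73.37 kN, tensile.
σ_{bronze} = P / A = 73370 / 185 = 396.6 MPa.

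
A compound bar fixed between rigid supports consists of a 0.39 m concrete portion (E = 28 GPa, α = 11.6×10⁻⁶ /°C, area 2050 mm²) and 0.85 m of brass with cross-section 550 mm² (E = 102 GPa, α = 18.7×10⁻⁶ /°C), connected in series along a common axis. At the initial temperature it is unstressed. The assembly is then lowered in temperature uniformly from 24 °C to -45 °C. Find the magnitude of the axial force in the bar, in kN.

P ≈ 64.2 kN (tensile)

With the walls removed the bar would change length by δ_free = Σ αᵢΔT Lᵢ = 11.6×10⁻⁶×69×390 + 18.7×10⁻⁶×69×850 = 1.409 mm.
Since the ends are fixed, an axial force P builds up, equal in every segment, with P · Σ Lᵢ/(AᵢEᵢ) = δ_free.
The series flexibility is Σ Lᵢ/(AᵢEᵢ) = 390/(2050×28×10³) + 850/(550×102×10³) = 2.195×10⁻⁵ mm/N.
Hence P = δ_free / Σ(L/AE) = 1.409/2.195×10⁻⁵ = 64.2 kN (tensile).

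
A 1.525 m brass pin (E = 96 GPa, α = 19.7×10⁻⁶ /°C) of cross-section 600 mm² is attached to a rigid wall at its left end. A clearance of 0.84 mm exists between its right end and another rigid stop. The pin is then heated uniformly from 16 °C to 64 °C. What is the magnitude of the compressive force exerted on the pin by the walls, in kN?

P ≈ 22.7 kN

Free thermal elongation = αΔT L = 19.7×10⁻⁶ × 48 × 1525 = 1.442 mm.
The gap closes (δ_free > 0.84 mm) and the wall then resists a further 1.442 − 0.84 = 0.602 mm of expansion.
So σ = E(δ_free − g)/L = 96×10³ × 0.602/1525 = 37.9 MPa.
Force on the wall = σA = 37.9 × 600 mm² = 22.74 kN.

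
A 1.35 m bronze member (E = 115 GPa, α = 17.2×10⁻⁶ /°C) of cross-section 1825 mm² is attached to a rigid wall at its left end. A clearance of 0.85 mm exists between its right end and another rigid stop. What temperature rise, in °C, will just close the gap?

The gap closes when αΔT L = 0.85 mm, since the member is still unstressed at that instant.
ΔT = 0.85 / (17.2×10⁻⁶ × 1350) = 36.61 °C.

ΔT ≈ 36.6 °C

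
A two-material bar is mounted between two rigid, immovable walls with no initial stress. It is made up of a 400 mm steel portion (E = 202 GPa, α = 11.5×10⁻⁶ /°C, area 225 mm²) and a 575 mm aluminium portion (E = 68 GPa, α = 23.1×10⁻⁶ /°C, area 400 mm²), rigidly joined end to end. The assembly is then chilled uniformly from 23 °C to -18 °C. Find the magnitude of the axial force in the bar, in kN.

Free thermal contraction of the whole bar: Σ αᵢΔT Lᵢ = 11.5×10⁻⁶×41×400 + 23.1×10⁻⁶×41×575 = 0.7332 mm.
Since the ends are fixed, an axial force P builds up, equal in every segment, with P · Σ Lᵢ/(AᵢEᵢ) = δ_free.
Σ Lᵢ/(AᵢEᵢ) = 400/(225×202×10³) + 575/(400×68×10³) = 2.994×10⁻⁵ mm/N.
P = 0.7332 / 2.994×10⁻⁵ = 24490 N = 24.49 kN, tensile.

P ≈ 24.5 kN (tensile)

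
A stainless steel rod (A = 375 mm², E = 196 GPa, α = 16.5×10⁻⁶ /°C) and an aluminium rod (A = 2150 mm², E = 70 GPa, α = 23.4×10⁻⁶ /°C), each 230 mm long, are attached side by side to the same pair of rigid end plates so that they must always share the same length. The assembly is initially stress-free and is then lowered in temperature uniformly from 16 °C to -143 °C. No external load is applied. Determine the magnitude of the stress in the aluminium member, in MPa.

σ ≈ 25.2 MPa (tensile)

Equilibrium of a rigid end plate with no external load gives equal and opposite internal forces ±P in the two members. Since α_{aluminium} > α_{stainless steel}, cooling drives the aluminium into tension and the stainless steel into compression.
Equating the net (thermal + elastic) strains gives |α₁ − α₂|·ΔT = P·[1/(A₁E₁) + 1/(A₂E₂)].
|α₁ − α₂|·ΔT = 6.9×10⁻⁶ × 159 = 0.001097.
1/(A₁E₁) + 1/(A₂E₂) = 1/(375×196×10³) + 1/(2150×70×10³) = 2.025×10⁻⁸ N⁻¹.
P = 0.001097 / 2.025×10⁻⁸ = 54180 N = 54.18 kN.
σ_{aluminium} = P/A₂ = 54180/2150 = 25.2 MPa, tensile.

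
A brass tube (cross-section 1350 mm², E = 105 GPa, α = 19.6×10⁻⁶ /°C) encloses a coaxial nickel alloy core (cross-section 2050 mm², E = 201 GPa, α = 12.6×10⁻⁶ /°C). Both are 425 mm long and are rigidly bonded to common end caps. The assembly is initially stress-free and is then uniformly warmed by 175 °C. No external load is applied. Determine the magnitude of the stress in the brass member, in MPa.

The brass has the larger α, so on heating it would change length more than the nickel alloy if both were free. The rigid plates force a common final length, so the brass is put into compression and the nickel alloy into tension, with equal and opposite forces P (no external load).
Compatibility of the two members (thermal + elastic change equal): (α₁ − α₂)ΔT = P·[1/(A₁E₁) + 1/(A₂E₂)].
|α₁ − α₂|·ΔT = 7×10⁻⁶ × 175 = 0.001225.
1/(A₁E₁) + 1/(A₂E₂) = 1/(1350×105×10³) + 1/(2050×201×10³) = 9.482×10⁻⁹ N⁻¹.
So P = 0.001225 / 9.482×10⁻⁹ = 129.2 kN.
σ_{brass} = P/A₁ = 129200/1350 = 95.7 MPa, compressive.

σ ≈ 95.7 MPa (compressive)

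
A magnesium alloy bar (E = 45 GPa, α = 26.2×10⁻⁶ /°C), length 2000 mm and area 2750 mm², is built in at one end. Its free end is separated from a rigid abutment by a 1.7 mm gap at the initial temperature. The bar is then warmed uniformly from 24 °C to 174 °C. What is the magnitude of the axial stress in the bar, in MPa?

Unrestrained expansion: δ_free = αΔT L = 26.2×10⁻⁶ × 150 × 2000 = 7.86 mm.
The gap closes (δ_free > 1.7 mm) and the wall then resists a further 7.86 − 1.7 = 6.16 mm of expansion.
That suppressed elongation corresponds to σ = E·Δ/L = 45×10³ × 6.16/2000 = 138.6 MPa.

σ ≈ 139 MPa (compressive)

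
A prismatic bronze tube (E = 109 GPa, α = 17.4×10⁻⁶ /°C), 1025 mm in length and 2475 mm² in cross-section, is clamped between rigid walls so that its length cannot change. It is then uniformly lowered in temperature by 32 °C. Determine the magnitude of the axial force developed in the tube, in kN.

The ends cannot move, so σ = EαΔT = 109×10³ × 17.4×10⁻⁶ × 32 = 60.69 MPa.
P = AEαΔT = 2475 × 109×10³ × 17.4×10⁻⁶ × 32 = 150.2 kN (tensile).

P ≈ 150 kN (tensile)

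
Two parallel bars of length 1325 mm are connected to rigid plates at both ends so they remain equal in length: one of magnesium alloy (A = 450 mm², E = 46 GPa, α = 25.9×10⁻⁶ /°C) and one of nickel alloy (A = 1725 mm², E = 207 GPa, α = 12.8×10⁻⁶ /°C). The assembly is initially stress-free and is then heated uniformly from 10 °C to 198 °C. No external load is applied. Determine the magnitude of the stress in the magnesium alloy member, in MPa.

The magnesium alloy has the larger α, so on heating it would change length more than the nickel alloy if both were free. The rigid plates force a common final length, so the magnesium alloy is put into compression and the nickel alloy into tension, with equal and opposite forces P (no external load).
Compatibility of the two members (thermal + elastic change equal): (α₁ − α₂)ΔT = P·[1/(A₁E₁) + 1/(A₂E₂)].
|α₁ − α₂|·ΔT = 13.1×10⁻⁶ × 188 = 0.002463.
1/(A₁E₁) + 1/(A₂E₂) = 1/(450×46×10³) + 1/(1725×207×10³) = 5.111×10⁻⁸ N⁻¹.
P = 0.002463 / 5.111×10⁻⁸ = 48190 N = 48.19 kN.
σ_{magnesium alloy} = P/A₁ = 48190/450 = 107.1 MPa, compressive.

σ ≈ 107 MPa (compressive)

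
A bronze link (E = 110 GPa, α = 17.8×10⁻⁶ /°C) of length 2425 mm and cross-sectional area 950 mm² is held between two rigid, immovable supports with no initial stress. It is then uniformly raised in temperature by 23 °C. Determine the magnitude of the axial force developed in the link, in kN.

P ≈ 42.8 kN (compressive)

Full restraint means ε = 0, so the stress is σ = EαΔT = 110×10³ × 17.8×10⁻⁶ × 23 = 45.03 MPa.
Axial force P = σA = 45.03 × 950 = 42780 N = 42.78 kN, compressive.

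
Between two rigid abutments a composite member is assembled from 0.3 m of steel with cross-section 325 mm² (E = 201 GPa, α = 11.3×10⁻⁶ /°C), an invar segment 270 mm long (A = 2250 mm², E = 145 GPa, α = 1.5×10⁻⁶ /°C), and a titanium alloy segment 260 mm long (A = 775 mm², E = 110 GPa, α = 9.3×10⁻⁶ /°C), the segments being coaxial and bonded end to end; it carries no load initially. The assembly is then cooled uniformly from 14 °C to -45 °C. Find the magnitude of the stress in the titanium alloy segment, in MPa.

σ ≈ 55.8 MPa (tensile)

If the supports were absent, the total length change would be Σ αᵢΔT Lᵢ = 11.3×10⁻⁶×59×300 + 1.5×10⁻⁶×59×270 + 9.3×10⁻⁶×59×260 = 0.3666 mm.
Since the ends are fixed, an axial force P builds up, equal in every segment, with P · Σ Lᵢ/(AᵢEᵢ) = δ_free.
The series flexibility is Σ Lᵢ/(AᵢEᵢ) = 300/(325×201×10³) + 270/(2250×145×10³) + 260/(775×110×10³) = 8.47×10⁻⁶ mm/N.
So P = 0.3666 / 8.47×10⁻⁶ = 43.28 kN, tensile.
σ_{titanium alloy} = P / A = 43280 / 775 = 55.84 MPa.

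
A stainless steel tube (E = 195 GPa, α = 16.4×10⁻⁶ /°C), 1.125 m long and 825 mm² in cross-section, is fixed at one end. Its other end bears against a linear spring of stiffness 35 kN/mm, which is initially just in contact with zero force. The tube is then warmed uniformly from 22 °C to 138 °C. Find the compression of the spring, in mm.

δ ≈ 1.72 mm

If the spring were absent the tube would lengthen by αΔT L = 16.4×10⁻⁶ × 116 × 1125 = 2.14 mm.
With a force P in the spring, the elastic change of the tube is PL/(AE) and that of the spring is P/k; compatibility requires their sum to equal δ_free.
P [ L/(AE) + 1/k ] = δ_free → P [ 1125/(825×195×10³) + 1/(35×10³) ] = 2.14.
P = 2.14 / 3.556×10⁻⁵ = 60180 N.
Spring compression = P/k = 60180/(35×10³) = 1.719 mm.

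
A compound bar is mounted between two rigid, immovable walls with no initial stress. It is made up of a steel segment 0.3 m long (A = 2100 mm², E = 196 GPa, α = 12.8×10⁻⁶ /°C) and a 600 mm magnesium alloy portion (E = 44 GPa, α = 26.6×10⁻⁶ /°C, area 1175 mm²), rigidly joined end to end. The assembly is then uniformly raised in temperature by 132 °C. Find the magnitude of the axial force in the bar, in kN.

If the supports were absent, the total length change would be Σ αᵢΔT Lᵢ = 12.8×10⁻⁶×132×300 + 26.6×10⁻⁶×132×600 = 2.614 mm.
Since the ends are fixed, an axial force P builds up, equal in every segment, with P · Σ Lᵢ/(AᵢEᵢ) = δ_free.
Σ Lᵢ/(AᵢEᵢ) = 300/(2100×196×10³) + 600/(1175×44×10³) = 1.233×10⁻⁵ mm/N.
P = 2.614 / 1.233×10⁻⁵ = 211900 N = 211.9 kN, compressive.

P ≈ 212 kN (compressive)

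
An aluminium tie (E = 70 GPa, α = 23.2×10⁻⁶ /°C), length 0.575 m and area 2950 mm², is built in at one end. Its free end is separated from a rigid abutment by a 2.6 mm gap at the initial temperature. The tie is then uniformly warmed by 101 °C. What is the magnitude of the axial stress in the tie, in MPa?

If the wall were absent the tie would grow by αΔT L = 23.2×10⁻⁶ × 101 × 575 = 1.347 mm.
This is smaller than the 2.6 mm clearance, so the tie expands freely without reaching the stop — the stress is zero.

σ ≈ 0 MPa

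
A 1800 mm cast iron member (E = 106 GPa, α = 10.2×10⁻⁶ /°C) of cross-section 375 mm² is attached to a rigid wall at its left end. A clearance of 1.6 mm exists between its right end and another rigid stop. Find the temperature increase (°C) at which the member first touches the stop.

The gap closes when αΔT L = 1.6 mm, since the member is still unstressed at that instant.
ΔT = 1.6 / (10.2×10⁻⁶ × 1800) = 87.15 °C.

ΔT ≈ 87.1 °C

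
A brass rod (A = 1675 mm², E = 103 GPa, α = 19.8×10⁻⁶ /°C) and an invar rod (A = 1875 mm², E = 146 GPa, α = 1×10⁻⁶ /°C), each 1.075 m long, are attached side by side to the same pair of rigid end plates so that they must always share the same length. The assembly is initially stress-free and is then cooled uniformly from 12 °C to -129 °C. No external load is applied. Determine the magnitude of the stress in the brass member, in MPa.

Equilibrium of a rigid end plate with no external load gives equal and opposite internal forces ±P in the two members. Since α_{brass} > α_{invar}, cooling drives the brass into tension and the invar into compression.
Compatibility of the two members (thermal + elastic change equal): (α₁ − α₂)ΔT = P·[1/(A₁E₁) + 1/(A₂E₂)].
|α₁ − α₂|·ΔT = 18.8×10⁻⁶ × 141 = 0.002651.
1/(A₁E₁) + 1/(A₂E₂) = 1/(1675×103×10³) + 1/(1875×146×10³) = 9.449×10⁻⁹ N⁻¹.
P = 0.002651 / 9.449×10⁻⁹ = 280500 N = 280.5 kN.
σ_{brass} = P/A₁ = 280500/1675 = 167.5 MPa, tensile.

σ ≈ 167 MPa (tensile)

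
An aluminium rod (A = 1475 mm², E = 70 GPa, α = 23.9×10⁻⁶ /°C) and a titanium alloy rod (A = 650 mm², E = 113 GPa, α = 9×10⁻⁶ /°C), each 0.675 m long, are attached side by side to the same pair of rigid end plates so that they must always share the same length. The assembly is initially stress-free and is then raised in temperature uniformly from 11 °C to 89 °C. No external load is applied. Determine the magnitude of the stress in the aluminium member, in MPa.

σ ≈ 33.8 MPa (compressive)

Equilibrium of a rigid end plate with no external load gives equal and opposite internal forces ±P in the two members. Since α_{aluminium} > α_{titanium alloy}, heating drives the aluminium into compression and the titanium alloy into tension.
Setting the final lengths equal and cancelling L: (α₁ − α₂)ΔT = P/(A₁E₁) + P/(A₂E₂).
|α₁ − α₂|·ΔT = 14.9×10⁻⁶ × 78 = 0.001162.
1/(A₁E₁) + 1/(A₂E₂) = 1/(1475×70×10³) + 1/(650×113×10³) = 2.33×10⁻⁸ N⁻¹.
P = 0.001162 / 2.33×10⁻⁸ = 49880 N = 49.88 kN.
σ_{aluminium} = P/A₁ = 49880/1475 = 33.82 MPa, compressive.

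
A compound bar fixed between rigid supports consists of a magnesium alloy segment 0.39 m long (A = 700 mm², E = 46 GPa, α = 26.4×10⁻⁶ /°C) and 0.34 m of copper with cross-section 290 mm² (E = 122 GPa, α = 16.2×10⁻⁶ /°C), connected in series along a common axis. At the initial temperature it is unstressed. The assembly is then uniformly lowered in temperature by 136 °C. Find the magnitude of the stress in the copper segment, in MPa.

σ ≈ 341 MPa (tensile)

Free thermal contraction of the whole bar: Σ αᵢΔT Lᵢ = 26.4×10⁻⁶×136×390 + 16.2×10⁻⁶×136×340 = 2.149 mm.
Since the ends are fixed, an axial force P builds up, equal in every segment, with P · Σ Lᵢ/(AᵢEᵢ) = δ_free.
The series flexibility is Σ Lᵢ/(AᵢEᵢ) = 390/(700×46×10³) + 340/(290×122×10³) = 2.172×10⁻⁵ mm/N.
So P = 2.149 / 2.172×10⁻⁵ = 98.95 kN, tensile.
σ_{copper} = P / A = 98950 / 290 = 341.2 MPa.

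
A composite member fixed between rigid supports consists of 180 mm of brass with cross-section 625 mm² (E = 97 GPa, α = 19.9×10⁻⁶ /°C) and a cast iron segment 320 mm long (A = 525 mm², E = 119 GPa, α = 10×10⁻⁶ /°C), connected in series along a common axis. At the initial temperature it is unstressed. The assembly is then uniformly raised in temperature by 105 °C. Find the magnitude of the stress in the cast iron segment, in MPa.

σ ≈ 168 MPa (compressive)

If the supports were absent, the total length change would be Σ αᵢΔT Lᵢ = 19.9×10⁻⁶×105×180 + 10×10⁻⁶×105×320 = 0.7121 mm.
Since the ends are fixed, an axial force P builds up, equal in every segment, with P · Σ Lᵢ/(AᵢEᵢ) = δ_free.
The series flexibility is Σ Lᵢ/(AᵢEᵢ) = 180/(625×97×10³) + 320/(525×119×10³) = 8.091×10⁻⁶ mm/N.
P = 0.7121 / 8.091×10⁻⁶ = 88010 N = 88.01 kN, compressive.
σ_{cast iron} = P / A = 88010 / 525 = 167.6 MPa.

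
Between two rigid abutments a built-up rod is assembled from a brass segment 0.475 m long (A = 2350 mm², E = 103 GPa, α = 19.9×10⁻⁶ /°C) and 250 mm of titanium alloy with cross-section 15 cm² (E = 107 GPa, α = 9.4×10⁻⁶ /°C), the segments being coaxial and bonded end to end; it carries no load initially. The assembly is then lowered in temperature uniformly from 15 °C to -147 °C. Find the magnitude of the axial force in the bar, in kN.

P ≈ 543 kN (tensile)

If the supports were absent, the total length change would be Σ αᵢΔT Lᵢ = 19.9×10⁻⁶×162×475 + 9.4×10⁻⁶×162×250 = 1.912 mm.
Since the ends are fixed, an axial force P builds up, equal in every segment, with P · Σ Lᵢ/(AᵢEᵢ) = δ_free.
The series flexibility is Σ Lᵢ/(AᵢEᵢ) = 475/(2350×103×10³) + 250/(1500×107×10³) = 3.52×10⁻⁶ mm/N.
So P = 1.912 / 3.52×10⁻⁶ = 543.2 kN, tensile.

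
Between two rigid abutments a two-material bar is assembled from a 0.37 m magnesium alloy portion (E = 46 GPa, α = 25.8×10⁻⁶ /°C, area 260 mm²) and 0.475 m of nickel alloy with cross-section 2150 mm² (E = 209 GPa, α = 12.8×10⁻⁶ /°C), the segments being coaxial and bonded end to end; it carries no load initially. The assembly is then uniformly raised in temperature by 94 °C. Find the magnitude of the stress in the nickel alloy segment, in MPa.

Free thermal expansion of the whole bar: Σ αᵢΔT Lᵢ = 25.8×10⁻⁶×94×370 + 12.8×10⁻⁶×94×475 = 1.469 mm.
The walls prevent any net length change, so an axial force P (same in every segment) develops. Compatibility: P · Σ Lᵢ/(AᵢEᵢ) = δ_free.
Σ Lᵢ/(AᵢEᵢ) = 370/(260×46×10³) + 475/(2150×209×10³) = 3.199×10⁻⁵ mm/N.
So P = 1.469 / 3.199×10⁻⁵ = 45.91 kN, compressive.
σ_{nickel alloy} = P / A = 45910 / 2150 = 21.35 MPa.

σ ≈ 21.4 MPa (compressive)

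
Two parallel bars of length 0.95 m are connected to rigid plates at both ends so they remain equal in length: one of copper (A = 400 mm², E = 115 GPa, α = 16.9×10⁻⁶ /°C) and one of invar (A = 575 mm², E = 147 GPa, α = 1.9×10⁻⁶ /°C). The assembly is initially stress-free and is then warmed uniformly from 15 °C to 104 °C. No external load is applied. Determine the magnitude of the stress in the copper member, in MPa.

σ ≈ 99.4 MPa (compressive)

The copper has the larger α, so on heating it would change length more than the invar if both were free. The rigid plates force a common final length, so the copper is put into compression and the invar into tension, with equal and opposite forces P (no external load).
Equating the net (thermal + elastic) strains gives |α₁ − α₂|·ΔT = P·[1/(A₁E₁) + 1/(A₂E₂)].
|α₁ − α₂|·ΔT = 15×10⁻⁶ × 89 = 0.001335.
1/(A₁E₁) + 1/(A₂E₂) = 1/(400×115×10³) + 1/(575×147×10³) = 3.357×10⁻⁸ N⁻¹.
So P = 0.001335 / 3.357×10⁻⁸ = 39.77 kN.
σ_{copper} = P/A₁ = 39770/400 = 99.42 MPa, compressive.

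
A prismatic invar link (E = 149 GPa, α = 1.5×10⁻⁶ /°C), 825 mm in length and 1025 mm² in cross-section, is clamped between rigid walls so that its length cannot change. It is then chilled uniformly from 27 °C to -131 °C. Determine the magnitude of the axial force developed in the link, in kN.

P ≈ 36.2 kN (tensile)

Full restraint means ε = 0, so the stress is σ = EαΔT = 149×10³ × 1.5×10⁻⁶ × 158 = 35.31 MPa.
Axial force P = σA = 35.31 × 1025 = 36200 N = 36.2 kN, tensile.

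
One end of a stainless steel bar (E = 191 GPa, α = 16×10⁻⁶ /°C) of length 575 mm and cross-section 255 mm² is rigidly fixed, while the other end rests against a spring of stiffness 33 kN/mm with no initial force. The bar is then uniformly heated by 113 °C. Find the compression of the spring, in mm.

δ ≈ 0.748 mm

If the spring were absent the bar would lengthen by αΔT L = 16×10⁻⁶ × 113 × 575 = 1.04 mm.
Let P be the compressive force at the spring. The bar shortens elastically by PL/(AE) and the spring compresses by P/k; together these equal δ_free.
So P = δ_free / [L/(AE) + 1/k] = 1.04 / [ 575/(255×191×10³) + 1/(33×10³) ].
P = 1.04 / 4.211×10⁻⁵ = 24690 N.
Spring compression = P/k = 24690/(33×10³) = 0.7481 mm.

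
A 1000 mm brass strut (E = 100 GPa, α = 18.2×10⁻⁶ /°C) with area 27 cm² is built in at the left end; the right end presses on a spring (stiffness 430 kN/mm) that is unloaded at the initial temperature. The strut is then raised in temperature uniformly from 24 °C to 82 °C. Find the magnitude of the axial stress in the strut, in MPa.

Free thermal expansion: δ_free = αΔT L = 18.2×10⁻⁶ × 58 × 1000 = 1.056 mm.
Let P be the compressive force at the spring. The strut shortens elastically by PL/(AE) and the spring compresses by P/k; together these equal δ_free.
So P = δ_free / [L/(AE) + 1/k] = 1.056 / [ 1000/(2700×100×10³) + 1/(430×10³) ].
P = 1.056 / 6.029×10⁻⁶ = 175100 N.
σ = P/A = 175100/2700 = 64.84 MPa.

σ ≈ 64.8 MPa (compressive)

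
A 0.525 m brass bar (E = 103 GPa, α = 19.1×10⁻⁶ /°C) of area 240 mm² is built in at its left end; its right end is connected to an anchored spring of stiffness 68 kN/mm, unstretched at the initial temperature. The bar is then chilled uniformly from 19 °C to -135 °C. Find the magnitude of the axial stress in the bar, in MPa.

σ ≈ 179 MPa (tensile)

If the spring were absent the bar would shorten by αΔT L = 19.1×10⁻⁶ × 154 × 525 = 1.544 mm.
With a force P in the spring, the elastic change of the bar is PL/(AE) and that of the spring is P/k; compatibility requires their sum to equal δ_free.
P [ L/(AE) + 1/k ] = δ_free → P [ 525/(240×103×10³) + 1/(68×10³) ] = 1.544.
P = 1.544 / 3.594×10⁻⁵ = 42960 N.
σ = P/A = 42960/240 = 179 MPa.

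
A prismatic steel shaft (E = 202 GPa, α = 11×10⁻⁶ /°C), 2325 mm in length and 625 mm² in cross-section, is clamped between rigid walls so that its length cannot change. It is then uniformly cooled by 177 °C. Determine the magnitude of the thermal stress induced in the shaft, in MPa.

Because both ends are immovable the net strain is zero, and the suppressed thermal strain is αΔT = 11×10⁻⁶ × 177 = 1947×10⁻⁶.
σ = EαΔT = 202×10³ × 11×10⁻⁶ × 177 = 393.3 MPa (tensile; the shaft is trying to contract).

σ ≈ 393 MPa (tensile)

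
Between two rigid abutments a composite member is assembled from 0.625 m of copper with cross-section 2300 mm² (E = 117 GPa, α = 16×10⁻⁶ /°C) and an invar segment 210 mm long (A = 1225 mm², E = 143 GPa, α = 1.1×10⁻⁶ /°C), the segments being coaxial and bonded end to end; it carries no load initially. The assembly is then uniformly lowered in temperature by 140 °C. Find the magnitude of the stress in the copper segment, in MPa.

If the supports were absent, the total length change would be Σ αᵢΔT Lᵢ = 16×10⁻⁶×140×625 + 1.1×10⁻⁶×140×210 = 1.432 mm.
The walls prevent any net length change, so an axial force P (same in every segment) develops. Compatibility: P · Σ Lᵢ/(AᵢEᵢ) = δ_free.
The series flexibility is Σ Lᵢ/(AᵢEᵢ) = 625/(2300×117×10³) + 210/(1225×143×10³) = 3.521×10⁻⁶ mm/N.
P = 1.432 / 3.521×10⁻⁶ = 406800 N = 406.8 kN, tensile.
σ_{copper} = P / A = 406800 / 2300 = 176.9 MPa.

σ ≈ 177 MPa (tensile)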